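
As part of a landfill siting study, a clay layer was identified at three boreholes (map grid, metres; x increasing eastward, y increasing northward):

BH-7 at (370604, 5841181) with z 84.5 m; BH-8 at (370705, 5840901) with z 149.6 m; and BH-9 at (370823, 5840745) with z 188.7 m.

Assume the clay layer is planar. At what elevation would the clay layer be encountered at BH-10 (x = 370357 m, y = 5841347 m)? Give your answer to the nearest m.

Two edge vectors: BH-7→BH-8 = (101, -280, 65.1), BH-7→BH-9 = (219, -436, 104.2).
Normal n = (BH-7→BH-8) × (BH-7→BH-9) = (-792.4, 3732.7, 17284).
So ∂z/∂x = −n_x/n_z = 0.04584587 and ∂z/∂y = −n_y/n_z = −0.21596274.
Intercept c from BH-7: 84.5 − 16990.66 + 1261477.45 = 1244571.29.
At (370357, 5841347): z = 16979.3 − 1261513.3 + 1244571.29 = 37.3 m.

37 m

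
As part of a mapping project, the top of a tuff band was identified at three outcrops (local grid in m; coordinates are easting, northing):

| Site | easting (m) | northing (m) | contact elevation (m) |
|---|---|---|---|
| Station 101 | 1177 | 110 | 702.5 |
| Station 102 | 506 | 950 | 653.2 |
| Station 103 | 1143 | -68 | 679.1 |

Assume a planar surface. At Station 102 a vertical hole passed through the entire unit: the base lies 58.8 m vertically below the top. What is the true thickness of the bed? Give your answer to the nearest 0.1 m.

Two edge vectors: Station 101→Station 102 = (-671, 840, -49.3), Station 101→Station 103 = (-34, -178, -23.4).
Normal n = (Station 101→Station 102) × (Station 101→Station 103) = (-28431.4, -14025.2, 147998).
So ∂z/∂easting = −n_x/n_z = 0.19211 and ∂z/∂northing = −n_y/n_z = 0.09477.
|∇z| = √(a²+b²) = 0.21421, so dip δ = arctan(0.21421) = 12.09°.
True thickness = vertical thickness × cos δ = 58.8 × cos 12.09° = 57.5 m.

57.5 m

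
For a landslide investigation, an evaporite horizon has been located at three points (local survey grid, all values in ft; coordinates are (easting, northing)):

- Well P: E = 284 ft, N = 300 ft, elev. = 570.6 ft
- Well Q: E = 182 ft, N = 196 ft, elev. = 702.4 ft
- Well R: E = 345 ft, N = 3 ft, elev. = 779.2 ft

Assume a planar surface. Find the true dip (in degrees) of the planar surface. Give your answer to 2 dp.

Let the plane be z = a·E + b·N + c.
Well Q−Well P: −102a − 104b = 131.8;  Well R−Well P: 61a − 297b = 208.6.
Solving gives a = −0.47629, b = −0.80018.
Gradient magnitude |∇z| = √(a² + b²) = √(0.22685 + 0.64029) = 0.93120.
True dip = arctan(0.93120) = 42.96°, dipping toward NNE (azimuth ≈ 031°).

42.96°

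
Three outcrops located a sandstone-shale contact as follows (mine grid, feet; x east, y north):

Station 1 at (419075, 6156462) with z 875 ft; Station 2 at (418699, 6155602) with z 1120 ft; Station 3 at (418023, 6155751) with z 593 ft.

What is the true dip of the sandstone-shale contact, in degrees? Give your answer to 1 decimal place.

Two edge vectors: Station 1→Station 2 = (-376, -860, 245), Station 1→Station 3 = (-1052, -711, -282).
Normal n = (Station 1→Station 2) × (Station 1→Station 3) = (416715, -363772, -637384).
So ∂z/∂x = −n_x/n_z = 0.65379 and ∂z/∂y = −n_y/n_z = −0.57073.
Gradient magnitude |∇z| = √(a² + b²) = √(0.42744 + 0.32573) = 0.86785.
True dip = arctan(0.86785) = 41.0°, dipping toward NW (azimuth ≈ 311°).

41.0°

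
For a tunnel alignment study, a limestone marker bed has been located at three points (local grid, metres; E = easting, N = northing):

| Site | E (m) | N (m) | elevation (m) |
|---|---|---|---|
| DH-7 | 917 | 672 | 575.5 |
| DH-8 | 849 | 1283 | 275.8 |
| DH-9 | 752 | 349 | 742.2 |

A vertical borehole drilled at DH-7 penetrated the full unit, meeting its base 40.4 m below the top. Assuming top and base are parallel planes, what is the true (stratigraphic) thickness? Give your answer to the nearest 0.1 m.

Two edge vectors: DH-7→DH-8 = (-68, 611, -299.7), DH-7→DH-9 = (-165, -323, 166.7).
Normal n = (DH-7→DH-8) × (DH-7→DH-9) = (5050.6, 60786.1, 122779).
So ∂z/∂E = −n_x/n_z = −0.04114 and ∂z/∂N = −n_y/n_z = −0.49509.
|∇z| = √(a²+b²) = 0.49679, so dip δ = arctan(0.49679) = 26.42°.
True thickness = vertical thickness × cos δ = 40.4 × cos 26.42° = 36.2 m.

36.2 m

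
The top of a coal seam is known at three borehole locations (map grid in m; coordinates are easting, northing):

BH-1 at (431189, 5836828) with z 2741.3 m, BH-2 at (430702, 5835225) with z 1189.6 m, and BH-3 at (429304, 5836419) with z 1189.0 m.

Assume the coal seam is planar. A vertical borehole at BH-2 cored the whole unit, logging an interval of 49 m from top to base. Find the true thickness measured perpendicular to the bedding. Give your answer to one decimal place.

Let the plane be z = a·easting + b·northing + c.
BH-2−BH-1: −487a − 1603b = −1551.7;  BH-3−BH-1: −1885a − 409b = −1552.3.
Solving gives a = 0.65676, b = 0.76847.
|∇z| = √(a²+b²) = 1.01088, so dip δ = arctan(1.01088) = 45.31°.
True thickness = vertical thickness × cos δ = 49 × cos 45.31° = 34.5 m.

34.5 m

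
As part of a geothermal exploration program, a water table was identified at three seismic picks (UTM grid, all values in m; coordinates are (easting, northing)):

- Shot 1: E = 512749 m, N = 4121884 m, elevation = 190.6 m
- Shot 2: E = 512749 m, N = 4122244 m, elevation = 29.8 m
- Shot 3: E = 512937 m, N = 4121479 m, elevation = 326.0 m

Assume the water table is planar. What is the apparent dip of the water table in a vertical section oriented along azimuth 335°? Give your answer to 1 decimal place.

Let the plane be z = a·E + b·N + c.
Shot 2−Shot 1: 0a + 360b = −160.8;  Shot 3−Shot 1: 188a − 405b = 135.4.
Solving gives a = −0.24202, b = −0.44667.
Unit vector along 335° is (sin 335°, cos 335°) = (-0.4226, 0.9063).
Slope in that direction = a·(-0.4226) + b·(0.9063) = −0.30253.
Apparent dip = arctan|0.30253| = 16.8° (true dip is 26.9°, so apparent ≤ true as expected).

16.8°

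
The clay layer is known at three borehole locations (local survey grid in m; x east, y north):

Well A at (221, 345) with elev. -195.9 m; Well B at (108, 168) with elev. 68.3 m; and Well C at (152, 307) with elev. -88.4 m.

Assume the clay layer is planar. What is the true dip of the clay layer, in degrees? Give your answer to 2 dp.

53.88°

Let the plane be z = a·x + b·y + c.
Well B−Well A: −113a − 177b = 264.2;  Well C−Well A: −69a − 38b = 107.5.
Solving gives a = −1.13498, b = −0.76806.
Gradient magnitude |∇z| = √(a² + b²) = √(1.28818 + 0.58992) = 1.37044.
True dip = arctan(1.37044) = 53.88°, dipping toward NE (azimuth ≈ 056°).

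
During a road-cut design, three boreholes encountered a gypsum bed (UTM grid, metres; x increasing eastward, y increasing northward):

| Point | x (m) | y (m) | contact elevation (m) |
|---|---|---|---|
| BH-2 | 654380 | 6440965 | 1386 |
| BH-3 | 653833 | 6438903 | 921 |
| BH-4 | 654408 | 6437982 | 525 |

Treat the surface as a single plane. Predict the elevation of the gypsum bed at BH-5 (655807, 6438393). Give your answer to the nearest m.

321 m

Two edge vectors: BH-2→BH-3 = (-547, -2062, -465), BH-2→BH-4 = (28, -2983, -861).
Normal n = (BH-2→BH-3) × (BH-2→BH-4) = (388287, -483987, 1689437).
So ∂z/∂x = −n_x/n_z = −0.22983219 and ∂z/∂y = −n_y/n_z = 0.28647828.
Intercept c from BH-2: 1386 + 150397.59 − 1845196.55 = −1693412.97.
At (655807, 6438393): z = −150725.6 + 1844459.7 − 1693412.97 = 321.2 m.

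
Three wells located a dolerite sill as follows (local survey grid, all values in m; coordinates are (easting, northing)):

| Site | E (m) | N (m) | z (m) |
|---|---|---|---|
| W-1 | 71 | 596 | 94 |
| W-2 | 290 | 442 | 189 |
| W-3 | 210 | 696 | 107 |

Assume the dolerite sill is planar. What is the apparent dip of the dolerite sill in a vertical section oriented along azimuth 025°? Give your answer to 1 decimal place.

6.0°

Let the plane be z = a·E + b·N + c.
W-2−W-1: 219a − 154b = 95;  W-3−W-1: 139a + 100b = 13.
Solving gives a = 0.26560, b = −0.23918.
Unit vector along 025° is (sin 25°, cos 25°) = (0.4226, 0.9063).
Slope in that direction = a·(0.4226) + b·(0.9063) = −0.10453.
Apparent dip = arctan|0.10453| = 6.0° (true dip is 19.7°, so apparent ≤ true as expected).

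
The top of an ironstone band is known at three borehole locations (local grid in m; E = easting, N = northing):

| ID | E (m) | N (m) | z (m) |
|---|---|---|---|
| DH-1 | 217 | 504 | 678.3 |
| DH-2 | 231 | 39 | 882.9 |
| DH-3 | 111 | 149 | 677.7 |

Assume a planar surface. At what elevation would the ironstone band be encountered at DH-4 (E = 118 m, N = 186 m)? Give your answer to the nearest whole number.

672 m

Let the plane be z = a·E + b·N + c.
DH-2−DH-1: 14a − 465b = 204.6;  DH-3−DH-1: −106a − 355b = −0.6.
Solving gives a = 1.34375, b = −0.39954.
Then c = 678.3 − a·217 − b·504 = 588.08.
At (118, 186): z = 158.6 − 74.3 + 588.08 = 672.3 m.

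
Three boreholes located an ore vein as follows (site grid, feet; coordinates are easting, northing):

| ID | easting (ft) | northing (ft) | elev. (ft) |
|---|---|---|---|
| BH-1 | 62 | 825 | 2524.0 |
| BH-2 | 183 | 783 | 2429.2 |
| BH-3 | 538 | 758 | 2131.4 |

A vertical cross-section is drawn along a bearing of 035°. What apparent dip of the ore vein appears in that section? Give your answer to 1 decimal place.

Two edge vectors: BH-1→BH-2 = (121, -42, -94.8), BH-1→BH-3 = (476, -67, -392.6).
Normal n = (BH-1→BH-2) × (BH-1→BH-3) = (10137.6, 2379.8, 11885).
So ∂z/∂easting = −n_x/n_z = −0.85297 and ∂z/∂northing = −n_y/n_z = −0.20024.
Unit vector along 035° is (sin 35°, cos 35°) = (0.5736, 0.8192).
Slope in that direction = a·(0.5736) + b·(0.8192) = −0.65327.
Apparent dip = arctan|0.65327| = 33.2° (true dip is 41.2°, so apparent ≤ true as expected).

33.2°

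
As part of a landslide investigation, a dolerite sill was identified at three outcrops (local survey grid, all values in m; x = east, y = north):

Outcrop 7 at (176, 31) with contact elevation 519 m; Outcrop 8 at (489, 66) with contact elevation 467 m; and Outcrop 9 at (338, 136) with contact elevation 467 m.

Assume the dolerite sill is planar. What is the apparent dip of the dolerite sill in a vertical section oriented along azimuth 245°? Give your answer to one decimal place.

13.7°

Let the plane be z = a·x + b·y + c.
Outcrop 8−Outcrop 7: 313a + 35b = −52;  Outcrop 9−Outcrop 7: 162a + 105b = −52.
Solving gives a = −0.13385, b = −0.28873.
Unit vector along 245° is (sin 245°, cos 245°) = (-0.9063, -0.4226).
Slope in that direction = a·(-0.9063) + b·(-0.4226) = 0.24333.
Apparent dip = arctan|0.24333| = 13.7° (true dip is 17.7°, so apparent ≤ true as expected).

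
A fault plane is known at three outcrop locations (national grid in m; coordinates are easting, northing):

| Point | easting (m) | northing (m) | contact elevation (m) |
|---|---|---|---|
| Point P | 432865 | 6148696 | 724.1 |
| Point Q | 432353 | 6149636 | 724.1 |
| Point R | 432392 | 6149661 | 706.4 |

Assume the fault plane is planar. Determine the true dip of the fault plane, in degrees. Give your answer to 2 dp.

Let the plane be z = a·easting + b·northing + c.
Point Q−Point P: −512a + 940b = 0;  Point R−Point P: −473a + 965b = −17.7.
Solving gives a = −0.33639, b = −0.18323.
Gradient magnitude |∇z| = √(a² + b²) = √(0.11316 + 0.03357) = 0.38306.
True dip = arctan(0.38306) = 20.96°, dipping toward ENE (azimuth ≈ 061°).

20.96°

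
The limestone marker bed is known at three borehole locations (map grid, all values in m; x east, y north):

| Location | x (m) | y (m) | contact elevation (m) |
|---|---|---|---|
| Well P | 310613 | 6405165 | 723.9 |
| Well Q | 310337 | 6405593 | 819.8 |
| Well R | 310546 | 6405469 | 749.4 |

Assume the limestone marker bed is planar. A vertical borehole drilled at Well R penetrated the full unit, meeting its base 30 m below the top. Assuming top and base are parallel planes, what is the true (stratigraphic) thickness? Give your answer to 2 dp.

Let the plane be z = a·x + b·y + c.
Well Q−Well P: −276a + 428b = 95.9;  Well R−Well P: −67a + 304b = 25.5.
Solving gives a = −0.33026, b = 0.01109.
|∇z| = √(a²+b²) = 0.33045, so dip δ = arctan(0.33045) = 18.29°.
True thickness = vertical thickness × cos δ = 30 × cos 18.29° = 28.49 m.

28.49 m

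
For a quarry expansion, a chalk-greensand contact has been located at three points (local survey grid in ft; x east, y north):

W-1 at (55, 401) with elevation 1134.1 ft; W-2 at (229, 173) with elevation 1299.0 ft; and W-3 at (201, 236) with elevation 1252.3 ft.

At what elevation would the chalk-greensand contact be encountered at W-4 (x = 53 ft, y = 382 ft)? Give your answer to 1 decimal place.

1148.8 ft

Two edge vectors: W-1→W-2 = (174, -228, 164.9), W-1→W-3 = (146, -165, 118.2).
Normal n = (W-1→W-2) × (W-1→W-3) = (258.9, 3508.6, 4578).
So ∂z/∂x = −n_x/n_z = −0.05655 and ∂z/∂y = −n_y/n_z = −0.76640.
Intercept c from W-1: 1134.1 + 3.11 + 307.33 = 1444.54.
At (53, 382): z = −3.0 − 292.8 + 1444.54 = 1148.8 ft.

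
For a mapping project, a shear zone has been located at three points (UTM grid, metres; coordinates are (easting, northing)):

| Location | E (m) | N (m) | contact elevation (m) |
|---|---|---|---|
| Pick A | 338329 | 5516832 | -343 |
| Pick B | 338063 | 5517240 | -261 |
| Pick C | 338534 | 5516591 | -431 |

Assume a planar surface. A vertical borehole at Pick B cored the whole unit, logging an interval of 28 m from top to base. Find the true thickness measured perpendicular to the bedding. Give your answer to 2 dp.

Two edge vectors: Pick A→Pick B = (-266, 408, 82), Pick A→Pick C = (205, -241, -88).
Normal n = (Pick A→Pick B) × (Pick A→Pick C) = (-16142, -6598, -19534).
So ∂z/∂E = −n_x/n_z = −0.82635 and ∂z/∂N = −n_y/n_z = −0.33777.
|∇z| = √(a²+b²) = 0.89272, so dip δ = arctan(0.89272) = 41.76°.
True thickness = vertical thickness × cos δ = 28 × cos 41.76° = 20.89 m.

20.89 m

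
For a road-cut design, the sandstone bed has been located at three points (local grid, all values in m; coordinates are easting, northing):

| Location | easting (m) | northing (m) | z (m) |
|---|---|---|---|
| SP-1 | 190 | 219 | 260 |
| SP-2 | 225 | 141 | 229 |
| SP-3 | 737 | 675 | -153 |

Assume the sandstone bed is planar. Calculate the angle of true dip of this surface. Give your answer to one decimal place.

38.4°

Two edge vectors: SP-1→SP-2 = (35, -78, -31), SP-1→SP-3 = (547, 456, -413).
Normal n = (SP-1→SP-2) × (SP-1→SP-3) = (46350, -2502, 58626).
So ∂z/∂easting = −n_x/n_z = −0.79060 and ∂z/∂northing = −n_y/n_z = 0.04268.
Gradient magnitude |∇z| = √(a² + b²) = √(0.62506 + 0.00182) = 0.79176.
True dip = arctan(0.79176) = 38.4°, dipping toward E (azimuth ≈ 093°).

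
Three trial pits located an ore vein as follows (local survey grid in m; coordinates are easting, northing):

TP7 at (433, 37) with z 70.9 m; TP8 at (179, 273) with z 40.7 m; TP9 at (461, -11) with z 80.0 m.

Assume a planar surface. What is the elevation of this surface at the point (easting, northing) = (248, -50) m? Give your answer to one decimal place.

116.9 m

Two edge vectors: TP7→TP8 = (-254, 236, -30.2), TP7→TP9 = (28, -48, 9.1).
Normal n = (TP7→TP8) × (TP7→TP9) = (698, 1465.8, 5584).
So ∂z/∂easting = −n_x/n_z = −0.12500 and ∂z/∂northing = −n_y/n_z = −0.26250.
Intercept c from TP7: 70.9 + 54.12 + 9.71 = 134.74.
At (248, -50): z = −31.0 + 13.1 + 134.74 = 116.9 m.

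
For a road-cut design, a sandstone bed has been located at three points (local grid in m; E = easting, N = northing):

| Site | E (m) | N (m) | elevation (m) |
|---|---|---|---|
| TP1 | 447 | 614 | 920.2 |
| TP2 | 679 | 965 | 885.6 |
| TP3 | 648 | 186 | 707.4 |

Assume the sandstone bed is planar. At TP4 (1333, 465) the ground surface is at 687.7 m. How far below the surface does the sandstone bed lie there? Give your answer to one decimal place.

271.6 m

Let the plane be z = a·E + b·N + c.
TP2−TP1: 232a + 351b = −34.6;  TP3−TP1: 201a − 428b = −212.8.
Solving gives a = −0.526954, b = 0.249725.
Then c = 920.2 − a·447 − b·614 = 1002.42.
At (1333, 465): z_contact = −702.43 + 116.12 + 1002.42 = 416.11 m.
Depth below ground = 687.7 − 416.11 = 271.6 m.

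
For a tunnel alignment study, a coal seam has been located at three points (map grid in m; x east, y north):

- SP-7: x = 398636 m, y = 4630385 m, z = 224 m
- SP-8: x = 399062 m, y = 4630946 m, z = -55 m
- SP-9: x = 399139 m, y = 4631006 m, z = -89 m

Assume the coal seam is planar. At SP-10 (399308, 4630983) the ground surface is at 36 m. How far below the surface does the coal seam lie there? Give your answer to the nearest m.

Two edge vectors: SP-7→SP-8 = (426, 561, -279), SP-7→SP-9 = (503, 621, -313).
Normal n = (SP-7→SP-8) × (SP-7→SP-9) = (-2334, -6999, -17637).
So ∂z/∂x = −n_x/n_z = −0.13233543 and ∂z/∂y = −n_y/n_z = −0.39683620.
Intercept c from SP-7: 224 + 52753.67 + 1837504.37 = 1890482.04.
At (399308, 4630983): z_contact = −52842.6 − 1837741.7 + 1890482.04 = -102.2 m.
Depth below ground = 36 − (-102.2) = 138 m.

138 m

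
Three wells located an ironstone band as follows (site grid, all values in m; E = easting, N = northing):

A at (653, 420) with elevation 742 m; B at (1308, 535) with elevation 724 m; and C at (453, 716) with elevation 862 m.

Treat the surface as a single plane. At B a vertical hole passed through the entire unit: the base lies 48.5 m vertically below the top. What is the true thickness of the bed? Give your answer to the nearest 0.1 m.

Let the plane be z = a·E + b·N + c.
B−A: 655a + 115b = −18;  C−A: −200a + 296b = 120.
Solving gives a = −0.08820, b = 0.34581.
|∇z| = √(a²+b²) = 0.35688, so dip δ = arctan(0.35688) = 19.64°.
True thickness = vertical thickness × cos δ = 48.5 × cos 19.64° = 45.7 m.

45.7 m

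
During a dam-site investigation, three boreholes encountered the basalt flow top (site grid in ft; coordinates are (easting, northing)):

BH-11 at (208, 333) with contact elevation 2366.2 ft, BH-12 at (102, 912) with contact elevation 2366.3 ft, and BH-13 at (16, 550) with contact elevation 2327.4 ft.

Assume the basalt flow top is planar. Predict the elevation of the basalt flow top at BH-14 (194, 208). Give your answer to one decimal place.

2356.8 ft

Let the plane be z = a·E + b·N + c.
BH-12−BH-11: −106a + 579b = 0.1;  BH-13−BH-11: −192a + 217b = −38.8.
Solving gives a = 0.25505, b = 0.04687.
Then c = 2366.2 − a·208 − b·333 = 2297.54.
At (194, 208): z = 49.5 + 9.7 + 2297.54 = 2356.8 ft.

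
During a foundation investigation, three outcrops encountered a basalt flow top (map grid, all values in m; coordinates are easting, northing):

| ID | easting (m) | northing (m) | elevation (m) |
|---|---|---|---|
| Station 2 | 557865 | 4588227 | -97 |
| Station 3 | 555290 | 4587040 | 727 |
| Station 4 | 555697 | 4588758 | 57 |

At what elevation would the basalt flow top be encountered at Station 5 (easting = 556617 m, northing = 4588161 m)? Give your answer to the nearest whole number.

123 m

Let the plane be z = a·easting + b·northing + c.
Station 3−Station 2: −2575a − 1187b = 824;  Station 4−Station 2: −2168a + 531b = 154.
Solving gives a = −0.15741760, b = −0.35269560.
Then c = -97 − a·557865 − b·4588227 = 1705968.23.
At (556617, 4588161): z = −87621.3 − 1618224.2 + 1705968.23 = 122.7 m.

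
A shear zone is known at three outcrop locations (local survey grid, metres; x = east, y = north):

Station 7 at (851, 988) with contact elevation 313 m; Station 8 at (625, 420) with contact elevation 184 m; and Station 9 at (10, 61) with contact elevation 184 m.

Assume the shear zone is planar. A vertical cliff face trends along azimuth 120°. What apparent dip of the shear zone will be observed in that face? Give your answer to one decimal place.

Two edge vectors: Station 7→Station 8 = (-226, -568, -129), Station 7→Station 9 = (-841, -927, -129).
Normal n = (Station 7→Station 8) × (Station 7→Station 9) = (-46311, 79335, -268186).
So ∂z/∂x = −n_x/n_z = −0.17268 and ∂z/∂y = −n_y/n_z = 0.29582.
Unit vector along 120° is (sin 120°, cos 120°) = (0.8660, -0.5000).
Slope in that direction = a·(0.8660) + b·(-0.5000) = −0.29746.
Apparent dip = arctan|0.29746| = 16.6° (true dip is 18.9°, so apparent ≤ true as expected).

16.6°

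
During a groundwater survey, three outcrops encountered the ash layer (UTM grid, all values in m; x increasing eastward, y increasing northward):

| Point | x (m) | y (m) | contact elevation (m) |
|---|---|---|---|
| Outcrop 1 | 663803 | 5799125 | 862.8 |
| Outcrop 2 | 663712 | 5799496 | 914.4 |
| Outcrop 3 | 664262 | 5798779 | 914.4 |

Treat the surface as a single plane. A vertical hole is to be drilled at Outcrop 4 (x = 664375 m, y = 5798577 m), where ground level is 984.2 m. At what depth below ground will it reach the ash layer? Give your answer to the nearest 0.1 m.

Let the plane be z = a·x + b·y + c.
Outcrop 2−Outcrop 1: −91a + 371b = 51.6;  Outcrop 3−Outcrop 1: 459a − 346b = 51.6.
Solving gives a = 0.266544671, b = 0.204462440.
Then c = 862.8 − a·663803 − b·5799125 = −1361773.60.
At (664375, 5798577): z_contact = 177085.62 + 1185591.20 − 1361773.60 = 903.22 m.
Depth below ground = 984.2 − 903.22 = 81.0 m.

81.0 m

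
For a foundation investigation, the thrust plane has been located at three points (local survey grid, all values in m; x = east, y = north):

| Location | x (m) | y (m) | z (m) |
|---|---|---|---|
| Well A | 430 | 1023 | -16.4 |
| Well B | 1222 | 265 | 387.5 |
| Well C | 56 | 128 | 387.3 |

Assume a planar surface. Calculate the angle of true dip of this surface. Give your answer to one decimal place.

Two edge vectors: Well A→Well B = (792, -758, 403.9), Well A→Well C = (-374, -895, 403.7).
Normal n = (Well A→Well B) × (Well A→Well C) = (55485.9, -470789, -992332).
So ∂z/∂x = −n_x/n_z = 0.05591 and ∂z/∂y = −n_y/n_z = −0.47443.
Gradient magnitude |∇z| = √(a² + b²) = √(0.00313 + 0.22508) = 0.47771.
True dip = arctan(0.47771) = 25.5°, dipping toward N (azimuth ≈ 353°).

25.5°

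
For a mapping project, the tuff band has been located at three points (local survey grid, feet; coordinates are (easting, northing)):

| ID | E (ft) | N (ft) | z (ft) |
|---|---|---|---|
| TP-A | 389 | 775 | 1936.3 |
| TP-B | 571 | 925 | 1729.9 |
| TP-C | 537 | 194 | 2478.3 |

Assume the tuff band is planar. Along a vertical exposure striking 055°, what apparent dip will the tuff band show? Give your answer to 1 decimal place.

Let the plane be z = a·E + b·N + c.
TP-B−TP-A: 182a + 150b = −206.4;  TP-C−TP-A: 148a − 581b = 542.
Solving gives a = −0.30184, b = −1.00976.
Unit vector along 055° is (sin 55°, cos 55°) = (0.8192, 0.5736).
Slope in that direction = a·(0.8192) + b·(0.5736) = −0.82643.
Apparent dip = arctan|0.82643| = 39.6° (true dip is 46.5°, so apparent ≤ true as expected).

39.6°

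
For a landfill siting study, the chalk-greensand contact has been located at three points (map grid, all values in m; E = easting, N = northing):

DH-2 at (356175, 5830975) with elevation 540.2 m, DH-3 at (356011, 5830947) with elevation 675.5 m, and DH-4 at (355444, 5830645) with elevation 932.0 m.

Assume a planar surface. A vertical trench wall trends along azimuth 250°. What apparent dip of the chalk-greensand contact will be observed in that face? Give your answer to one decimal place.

Two edge vectors: DH-2→DH-3 = (-164, -28, 135.3), DH-2→DH-4 = (-731, -330, 391.8).
Normal n = (DH-2→DH-3) × (DH-2→DH-4) = (33678.6, -34649.1, 33652).
So ∂z/∂E = −n_x/n_z = −1.00079 and ∂z/∂N = −n_y/n_z = 1.02963.
Unit vector along 250° is (sin 250°, cos 250°) = (-0.9397, -0.3420).
Slope in that direction = a·(-0.9397) + b·(-0.3420) = 0.58828.
Apparent dip = arctan|0.58828| = 30.5° (true dip is 55.1°, so apparent ≤ true as expected).

30.5°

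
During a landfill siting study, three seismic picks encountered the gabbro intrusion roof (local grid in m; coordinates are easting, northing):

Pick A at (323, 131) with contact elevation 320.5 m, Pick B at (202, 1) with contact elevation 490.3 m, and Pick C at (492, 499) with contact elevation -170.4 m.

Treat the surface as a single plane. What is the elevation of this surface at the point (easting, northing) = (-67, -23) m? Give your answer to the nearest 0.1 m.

Let the plane be z = a·easting + b·northing + c.
Pick B−Pick A: −121a − 130b = 169.8;  Pick C−Pick A: 169a + 368b = −490.9.
Solving gives a = 0.05899, b = −1.36106.
Then c = 320.5 − a·323 − b·131 = 479.75.
At (-67, -23): z = −4.0 + 31.3 + 479.75 = 507.1 m.

507.1 m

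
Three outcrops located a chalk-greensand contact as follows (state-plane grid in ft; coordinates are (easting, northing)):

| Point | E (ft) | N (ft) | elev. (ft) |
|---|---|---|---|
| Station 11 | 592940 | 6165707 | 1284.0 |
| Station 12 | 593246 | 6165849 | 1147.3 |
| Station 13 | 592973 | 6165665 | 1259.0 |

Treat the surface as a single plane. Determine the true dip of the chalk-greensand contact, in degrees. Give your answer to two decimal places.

29.21°

Two edge vectors: Station 11→Station 12 = (306, 142, -136.7), Station 11→Station 13 = (33, -42, -25).
Normal n = (Station 11→Station 12) × (Station 11→Station 13) = (-9291.4, 3138.9, -17538).
So ∂z/∂E = −n_x/n_z = −0.52979 and ∂z/∂N = −n_y/n_z = 0.17898.
Gradient magnitude |∇z| = √(a² + b²) = √(0.28067 + 0.03203) = 0.55920.
True dip = arctan(0.55920) = 29.21°, dipping toward ESE (azimuth ≈ 109°).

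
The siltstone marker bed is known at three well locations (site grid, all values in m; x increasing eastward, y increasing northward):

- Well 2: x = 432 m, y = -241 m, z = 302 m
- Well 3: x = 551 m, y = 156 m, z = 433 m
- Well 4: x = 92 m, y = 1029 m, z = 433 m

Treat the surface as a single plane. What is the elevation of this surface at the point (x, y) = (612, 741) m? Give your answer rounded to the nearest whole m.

Let the plane be z = a·x + b·y + c.
Well 3−Well 2: 119a + 397b = 131;  Well 4−Well 2: −340a + 1270b = 131.
Solving gives a = 0.39972, b = 0.21016.
Then c = 302 − a·432 − b·-241 = 179.97.
At (612, 741): z = 244.6 + 155.7 + 179.97 = 580.3 m.

580 m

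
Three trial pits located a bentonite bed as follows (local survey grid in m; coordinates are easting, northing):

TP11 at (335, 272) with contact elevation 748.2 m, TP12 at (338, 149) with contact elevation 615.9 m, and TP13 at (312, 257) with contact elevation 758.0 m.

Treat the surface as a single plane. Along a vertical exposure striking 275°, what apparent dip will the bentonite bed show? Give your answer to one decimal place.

Let the plane be z = a·easting + b·northing + c.
TP12−TP11: 3a − 123b = −132.3;  TP13−TP11: −23a − 15b = 9.8.
Solving gives a = −1.10992, b = 1.04854.
Unit vector along 275° is (sin 275°, cos 275°) = (-0.9962, 0.0872).
Slope in that direction = a·(-0.9962) + b·(0.0872) = 1.19708.
Apparent dip = arctan|1.19708| = 50.1° (true dip is 56.8°, so apparent ≤ true as expected).

50.1°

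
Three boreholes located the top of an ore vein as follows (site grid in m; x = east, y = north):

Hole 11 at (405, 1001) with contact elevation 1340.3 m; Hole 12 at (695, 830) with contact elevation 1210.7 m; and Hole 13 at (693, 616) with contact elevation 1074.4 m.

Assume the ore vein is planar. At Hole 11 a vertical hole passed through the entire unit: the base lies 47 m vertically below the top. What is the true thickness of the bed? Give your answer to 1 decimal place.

39.6 m

Let the plane be z = a·x + b·y + c.
Hole 12−Hole 11: 290a − 171b = −129.6;  Hole 13−Hole 11: 288a − 385b = −265.9.
Solving gives a = −0.07094, b = 0.63758.
|∇z| = √(a²+b²) = 0.64151, so dip δ = arctan(0.64151) = 32.68°.
True thickness = vertical thickness × cos δ = 47 × cos 32.68° = 39.6 m.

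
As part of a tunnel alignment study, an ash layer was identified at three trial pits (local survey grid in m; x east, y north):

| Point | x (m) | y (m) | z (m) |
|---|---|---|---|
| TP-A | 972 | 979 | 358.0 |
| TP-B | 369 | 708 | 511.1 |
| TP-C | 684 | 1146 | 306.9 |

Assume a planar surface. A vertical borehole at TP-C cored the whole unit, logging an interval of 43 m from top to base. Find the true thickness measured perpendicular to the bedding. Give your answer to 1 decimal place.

Let the plane be z = a·x + b·y + c.
TP-B−TP-A: −603a − 271b = 153.1;  TP-C−TP-A: −288a + 167b = −51.1.
Solving gives a = −0.06556, b = −0.41906.
|∇z| = √(a²+b²) = 0.42416, so dip δ = arctan(0.42416) = 22.98°.
True thickness = vertical thickness × cos δ = 43 × cos 22.98° = 39.6 m.

39.6 m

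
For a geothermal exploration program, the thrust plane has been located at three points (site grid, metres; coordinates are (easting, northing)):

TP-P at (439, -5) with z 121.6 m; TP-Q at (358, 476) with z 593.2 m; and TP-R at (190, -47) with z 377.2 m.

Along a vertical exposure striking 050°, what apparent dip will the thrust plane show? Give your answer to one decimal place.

21.0°

Two edge vectors: TP-P→TP-Q = (-81, 481, 471.6), TP-P→TP-R = (-249, -42, 255.6).
Normal n = (TP-P→TP-Q) × (TP-P→TP-R) = (142750.8, -96724.8, 123171).
So ∂z/∂E = −n_x/n_z = −1.15896 and ∂z/∂N = −n_y/n_z = 0.78529.
Unit vector along 050° is (sin 50°, cos 50°) = (0.7660, 0.6428).
Slope in that direction = a·(0.7660) + b·(0.6428) = −0.38304.
Apparent dip = arctan|0.38304| = 21.0° (true dip is 54.5°, so apparent ≤ true as expected).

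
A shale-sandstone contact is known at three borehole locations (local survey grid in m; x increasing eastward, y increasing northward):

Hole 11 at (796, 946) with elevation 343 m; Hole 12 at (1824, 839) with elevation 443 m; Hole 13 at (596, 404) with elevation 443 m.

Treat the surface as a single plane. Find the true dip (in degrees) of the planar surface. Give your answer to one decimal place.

Let the plane be z = a·x + b·y + c.
Hole 12−Hole 11: 1028a − 107b = 100;  Hole 13−Hole 11: −200a − 542b = 100.
Solving gives a = 0.07518, b = −0.21225.
Gradient magnitude |∇z| = √(a² + b²) = √(0.00565 + 0.04505) = 0.22517.
True dip = arctan(0.22517) = 12.7°, dipping toward NNW (azimuth ≈ 340°).

12.7°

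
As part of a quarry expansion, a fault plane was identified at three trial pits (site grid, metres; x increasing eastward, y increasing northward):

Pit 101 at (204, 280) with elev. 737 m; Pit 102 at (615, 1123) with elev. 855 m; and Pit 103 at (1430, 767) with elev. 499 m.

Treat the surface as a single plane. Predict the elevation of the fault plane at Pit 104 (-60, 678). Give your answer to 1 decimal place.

934.6 m

Let the plane be z = a·x + b·y + c.
Pit 102−Pit 101: 411a + 843b = 118;  Pit 103−Pit 101: 1226a + 487b = −238.
Solving gives a = −0.309710, b = 0.290974.
Then c = 737 − a·204 − b·280 = 718.71.
At (-60, 678): z = 18.6 + 197.3 + 718.71 = 934.6 m.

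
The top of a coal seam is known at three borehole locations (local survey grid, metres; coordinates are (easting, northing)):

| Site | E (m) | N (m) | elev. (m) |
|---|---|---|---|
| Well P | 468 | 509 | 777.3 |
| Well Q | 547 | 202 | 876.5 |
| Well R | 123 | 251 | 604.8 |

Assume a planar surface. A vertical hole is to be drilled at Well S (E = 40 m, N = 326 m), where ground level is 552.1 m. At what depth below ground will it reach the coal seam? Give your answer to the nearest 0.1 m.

11.2 m

Two edge vectors: Well P→Well Q = (79, -307, 99.2), Well P→Well R = (-345, -258, -172.5).
Normal n = (Well P→Well Q) × (Well P→Well R) = (78551.1, -20596.5, -126297).
So ∂z/∂E = −n_x/n_z = 0.62196 and ∂z/∂N = −n_y/n_z = −0.16308.
Intercept c from Well P: 777.3 − 291.08 + 83.01 = 569.23.
At (40, 326): z_contact = 24.88 − 53.16 + 569.23 = 540.95 m.
Depth below ground = 552.1 − 540.95 = 11.2 m.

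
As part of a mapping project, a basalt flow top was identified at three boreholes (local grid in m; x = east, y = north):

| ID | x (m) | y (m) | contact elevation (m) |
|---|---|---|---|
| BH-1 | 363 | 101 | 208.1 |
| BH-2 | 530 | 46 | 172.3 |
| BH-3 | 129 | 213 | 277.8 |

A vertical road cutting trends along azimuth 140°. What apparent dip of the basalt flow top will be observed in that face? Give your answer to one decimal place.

24.1°

Let the plane be z = a·x + b·y + c.
BH-2−BH-1: 167a − 55b = −35.8;  BH-3−BH-1: −234a + 112b = 69.7.
Solving gives a = −0.03019, b = 0.55926.
Unit vector along 140° is (sin 140°, cos 140°) = (0.6428, -0.7660).
Slope in that direction = a·(0.6428) + b·(-0.7660) = −0.44782.
Apparent dip = arctan|0.44782| = 24.1° (true dip is 29.3°, so apparent ≤ true as expected).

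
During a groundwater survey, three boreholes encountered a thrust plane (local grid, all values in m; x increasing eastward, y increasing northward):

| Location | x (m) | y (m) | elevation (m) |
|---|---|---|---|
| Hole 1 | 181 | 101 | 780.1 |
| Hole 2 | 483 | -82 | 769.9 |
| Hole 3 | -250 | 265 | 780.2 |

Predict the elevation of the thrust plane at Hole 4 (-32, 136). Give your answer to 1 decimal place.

Two edge vectors: Hole 1→Hole 2 = (302, -183, -10.2), Hole 1→Hole 3 = (-431, 164, 0.1).
Normal n = (Hole 1→Hole 2) × (Hole 1→Hole 3) = (1654.5, 4366, -29345).
So ∂z/∂x = −n_x/n_z = 0.05638 and ∂z/∂y = −n_y/n_z = 0.14878.
Intercept c from Hole 1: 780.1 − 10.20 − 15.03 = 754.87.
At (-32, 136): z = −1.8 + 20.2 + 754.87 = 773.3 m.

773.3 m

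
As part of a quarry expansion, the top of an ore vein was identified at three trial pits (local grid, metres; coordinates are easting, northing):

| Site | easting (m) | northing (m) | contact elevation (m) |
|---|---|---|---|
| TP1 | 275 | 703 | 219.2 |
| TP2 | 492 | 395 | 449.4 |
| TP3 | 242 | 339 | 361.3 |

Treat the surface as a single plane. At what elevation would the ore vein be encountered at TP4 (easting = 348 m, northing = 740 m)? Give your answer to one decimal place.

236.0 m

Let the plane be z = a·easting + b·northing + c.
TP2−TP1: 217a − 308b = 230.2;  TP3−TP1: −33a − 364b = 142.1.
Solving gives a = 0.44896, b = −0.43109.
Then c = 219.2 − a·275 − b·703 = 398.79.
At (348, 740): z = 156.2 − 319.0 + 398.79 = 236.0 m.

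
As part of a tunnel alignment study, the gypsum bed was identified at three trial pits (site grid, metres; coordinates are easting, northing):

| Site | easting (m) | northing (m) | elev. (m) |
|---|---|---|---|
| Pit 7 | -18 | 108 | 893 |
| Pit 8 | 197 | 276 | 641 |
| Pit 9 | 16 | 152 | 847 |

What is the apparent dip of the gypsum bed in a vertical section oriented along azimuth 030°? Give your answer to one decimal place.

37.0°

Let the plane be z = a·easting + b·northing + c.
Pit 8−Pit 7: 215a + 168b = −252;  Pit 9−Pit 7: 34a + 44b = −46.
Solving gives a = −0.89648, b = −0.35272.
Unit vector along 030° is (sin 30°, cos 30°) = (0.5000, 0.8660).
Slope in that direction = a·(0.5000) + b·(0.8660) = −0.75370.
Apparent dip = arctan|0.75370| = 37.0° (true dip is 43.9°, so apparent ≤ true as expected).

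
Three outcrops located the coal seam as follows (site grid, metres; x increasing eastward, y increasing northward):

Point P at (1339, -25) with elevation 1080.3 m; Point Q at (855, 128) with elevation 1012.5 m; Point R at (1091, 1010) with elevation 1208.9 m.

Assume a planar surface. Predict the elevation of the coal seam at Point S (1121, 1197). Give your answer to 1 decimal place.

Let the plane be z = a·x + b·y + c.
Point Q−Point P: −484a + 153b = −67.8;  Point R−Point P: −248a + 1035b = 128.6.
Solving gives a = 0.194060, b = 0.170751.
Then c = 1080.3 − a·1339 − b·-25 = 824.72.
At (1121, 1197): z = 217.5 + 204.4 + 824.72 = 1246.7 m.

1246.7 m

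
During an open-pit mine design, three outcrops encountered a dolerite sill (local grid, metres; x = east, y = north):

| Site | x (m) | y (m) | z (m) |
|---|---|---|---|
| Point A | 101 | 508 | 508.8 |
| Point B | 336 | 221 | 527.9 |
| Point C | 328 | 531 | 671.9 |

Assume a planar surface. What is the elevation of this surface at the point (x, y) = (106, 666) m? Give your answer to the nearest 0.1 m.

588.3 m

Let the plane be z = a·x + b·y + c.
Point B−Point A: 235a − 287b = 19.1;  Point C−Point A: 227a + 23b = 163.1.
Solving gives a = 0.66969, b = 0.48180.
Then c = 508.8 − a·101 − b·508 = 196.41.
At (106, 666): z = 71.0 + 320.9 + 196.41 = 588.3 m.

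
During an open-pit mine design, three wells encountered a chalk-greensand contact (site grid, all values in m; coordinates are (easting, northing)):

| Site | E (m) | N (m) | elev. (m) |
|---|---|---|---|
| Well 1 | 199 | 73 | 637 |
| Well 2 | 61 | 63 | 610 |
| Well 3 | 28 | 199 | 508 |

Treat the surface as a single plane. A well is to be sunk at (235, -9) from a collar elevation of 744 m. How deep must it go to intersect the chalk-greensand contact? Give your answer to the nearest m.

Let the plane be z = a·E + b·N + c.
Well 2−Well 1: −138a − 10b = −27;  Well 3−Well 1: −171a + 126b = −129.
Solving gives a = 0.24568, b = −0.69039.
Then c = 637 − a·199 − b·73 = 638.51.
At (235, -9): z_contact = 57.7 + 6.2 + 638.51 = 702.5 m.
Depth below ground = 744 − 702.5 = 42 m.

42 m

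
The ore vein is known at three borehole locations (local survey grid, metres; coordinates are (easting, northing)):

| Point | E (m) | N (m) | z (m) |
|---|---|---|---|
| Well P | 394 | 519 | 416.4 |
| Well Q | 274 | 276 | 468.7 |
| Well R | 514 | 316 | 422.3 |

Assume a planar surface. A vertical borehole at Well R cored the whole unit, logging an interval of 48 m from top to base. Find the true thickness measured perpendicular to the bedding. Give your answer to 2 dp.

Two edge vectors: Well P→Well Q = (-120, -243, 52.3), Well P→Well R = (120, -203, 5.9).
Normal n = (Well P→Well Q) × (Well P→Well R) = (9183.2, 6984, 53520).
So ∂z/∂E = −n_x/n_z = −0.17158 and ∂z/∂N = −n_y/n_z = −0.13049.
|∇z| = √(a²+b²) = 0.21557, so dip δ = arctan(0.21557) = 12.17°.
True thickness = vertical thickness × cos δ = 48 × cos 12.17° = 46.92 m.

46.92 m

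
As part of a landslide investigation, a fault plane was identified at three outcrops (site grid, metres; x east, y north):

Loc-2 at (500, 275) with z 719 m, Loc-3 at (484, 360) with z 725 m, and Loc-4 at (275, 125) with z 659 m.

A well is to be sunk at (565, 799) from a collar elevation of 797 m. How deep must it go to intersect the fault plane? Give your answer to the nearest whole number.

Two edge vectors: Loc-2→Loc-3 = (-16, 85, 6), Loc-2→Loc-4 = (-225, -150, -60).
Normal n = (Loc-2→Loc-3) × (Loc-2→Loc-4) = (-4200, -2310, 21525).
So ∂z/∂x = −n_x/n_z = 0.19512 and ∂z/∂y = −n_y/n_z = 0.10732.
Intercept c from Loc-2: 719 − 97.56 − 29.51 = 591.93.
At (565, 799): z_contact = 110.2 + 85.7 + 591.93 = 787.9 m.
Depth below ground = 797 − 787.9 = 9 m.

9 m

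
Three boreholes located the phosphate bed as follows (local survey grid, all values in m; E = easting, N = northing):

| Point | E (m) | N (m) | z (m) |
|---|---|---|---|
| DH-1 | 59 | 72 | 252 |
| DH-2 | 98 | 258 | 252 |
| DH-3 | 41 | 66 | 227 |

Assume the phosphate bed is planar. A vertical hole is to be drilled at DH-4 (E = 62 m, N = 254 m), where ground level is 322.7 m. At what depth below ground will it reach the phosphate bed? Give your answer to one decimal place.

Two edge vectors: DH-1→DH-2 = (39, 186, 0), DH-1→DH-3 = (-18, -6, -25).
Normal n = (DH-1→DH-2) × (DH-1→DH-3) = (-4650, 975, 3114).
So ∂z/∂E = −n_x/n_z = 1.49326 and ∂z/∂N = −n_y/n_z = −0.31310.
Intercept c from DH-1: 252 − 88.10 + 22.54 = 186.44.
At (62, 254): z_contact = 92.58 − 79.53 + 186.44 = 199.50 m.
Depth below ground = 322.7 − 199.50 = 123.2 m.

123.2 m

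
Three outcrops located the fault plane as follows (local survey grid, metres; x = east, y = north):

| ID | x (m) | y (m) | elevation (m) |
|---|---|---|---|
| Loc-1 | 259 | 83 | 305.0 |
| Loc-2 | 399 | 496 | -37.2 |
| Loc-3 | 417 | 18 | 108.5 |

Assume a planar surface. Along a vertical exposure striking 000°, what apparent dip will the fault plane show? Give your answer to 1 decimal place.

19.7°

Two edge vectors: Loc-1→Loc-2 = (140, 413, -342.2), Loc-1→Loc-3 = (158, -65, -196.5).
Normal n = (Loc-1→Loc-2) × (Loc-1→Loc-3) = (-103397.5, -26557.6, -74354).
So ∂z/∂x = −n_x/n_z = −1.39061 and ∂z/∂y = −n_y/n_z = −0.35718.
Unit vector along 000° is (sin 0°, cos 0°) = (0.0000, 1.0000).
Slope in that direction = a·(0.0000) + b·(1.0000) = −0.35718.
Apparent dip = arctan|0.35718| = 19.7° (true dip is 55.1°, so apparent ≤ true as expected).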